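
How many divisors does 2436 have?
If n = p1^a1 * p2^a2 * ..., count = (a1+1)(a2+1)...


2436 = 2^2 × 3^1 × 7^1 × 29^1
d(2436) = (2+1) × (1+1) × (1+1) × (1+1) = 24

24 divisors


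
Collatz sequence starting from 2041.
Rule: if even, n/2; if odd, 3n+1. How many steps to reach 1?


2041 → 6124 → 3062 → 1531 → 4594 → 2297 → 6892 → 3446 → 1723 → 5170 → 2585 → 7756 → 3878 → 1939 → 5818 → 2909 → 8728 → 4364 → 2182 → 1091 → 3274 → 1637 → 4912 → 2456 → 1228 → 614 → 307 → 922 → 461 → 1384 → 692 → 346 → 173 → 520 → 260 → 130 → 65 → 196 → 98 → 49 → 148 → 74 → 37 → 112 → 56 → 28 → 14 → 7 → 22 → 11 → 34 → 17 → 52 → 26 → 13 → 40 → 20 → 10 → 5 → 16 → 8 → 4 → 2 → 1
Total steps = 63

63 steps


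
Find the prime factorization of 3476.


3476 / 2 = 1738
1738 / 2 = 869
869 / 11 = 79
79 / 79 = 1
3476 = 2^2 × 11 × 79


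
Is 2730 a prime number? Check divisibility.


2730 / 2 = 1365 (exact division)
2730 is NOT prime.

No, 2730 is not prime


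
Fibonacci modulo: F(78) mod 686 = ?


F(k) mod 686 for k=1..78:
1, 1, 2, 3, 5, 8, 13, 21, 34, 55, 89, 144, 233, 377, 610, 301, 225, 526, 65, 591, 656, 561, 531, 406, 251, 657, 222, 193, 415, 608, 337, 259, 596, 169, 79, 248, 327, 575, 216, 105, 321, 426, 61, 487, 548, 349, 211, 560, 85, 645, 44, 3, 47, 50, 97, 147, 244, 391, 635, 340, 289, 629, 232, 175, 407, 582, 303, 199, 502, 15, 517, 532, 363, 209, 572, 95, 667, 76
F(78) mod 686 = 76


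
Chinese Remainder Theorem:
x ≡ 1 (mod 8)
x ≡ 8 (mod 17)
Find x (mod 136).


M = 8*17 = 136
M1 = M/8 = 17, M2 = M/17 = 8
M1^(-1) mod 8 = 1, M2^(-1) mod 17 = 15
x = 1*17*1 + 8*8*15 = 977
977 mod 136 = 25
Check: 25 mod 8 = 1 ✓, 25 mod 17 = 8 ✓

x ≡ 25 (mod 136)


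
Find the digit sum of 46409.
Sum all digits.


4 + 6 + 4 + 0 + 9 = 23


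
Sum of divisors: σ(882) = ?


Divisors of 882: 1, 2, 3, 6, 7, 9, 14, 18, 21, 42, 49, 63, 98, 126, 147, 294, 441, 882
Sum = 1 + 2 + 3 + 6 + 7 + 9 + 14 + 18 + 21 + 42 + 49 + 63 + 98 + 126 + 147 + 294 + 441 + 882 = 2223

σ(882) = 2223


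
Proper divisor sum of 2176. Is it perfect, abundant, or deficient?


Proper divisors: 1, 2, 4, 8, 16, 17, 32, 34, 64, 68, 128, 136, 272, 544, 1088
Sum = 1 + 2 + 4 + 8 + 16 + 17 + 32 + 34 + 64 + 68 + 128 + 136 + 272 + 544 + 1088 = 2414
2414 > 2176 → abundant

s(2176) = 2414 (abundant)


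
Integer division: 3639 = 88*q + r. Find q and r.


3639 = 88 * 41 + 31
Check: 3608 + 31 = 3639

q = 41, r = 31


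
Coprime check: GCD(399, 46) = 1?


Euclidean algorithm:
399 = 8 * 46 + 31
46 = 1 * 31 + 15
31 = 2 * 15 + 1
15 = 15 * 1 + 0
GCD(399, 46) = 1

Yes, coprime (GCD = 1)


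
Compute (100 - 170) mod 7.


100 - 170 = -70
-70 mod 7 = 0


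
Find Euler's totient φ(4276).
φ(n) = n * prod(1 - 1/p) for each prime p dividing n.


4276 = 2^2 × 1069
Prime factors: 2, 1069
φ(4276) = 4276 × (1-1/2) × (1-1/1069)
= 4276 × 1/2 × 1068/1069 = 2136

φ(4276) = 2136


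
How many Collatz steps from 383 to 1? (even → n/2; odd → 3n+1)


383 → 1150 → 575 → 1726 → 863 → 2590 → 1295 → 3886 → 1943 → 5830 → 2915 → 8746 → 4373 → 13120 → 6560 → 3280 → 1640 → 820 → 410 → 205 → 616 → 308 → 154 → 77 → 232 → 116 → 58 → 29 → 88 → 44 → 22 → 11 → 34 → 17 → 52 → 26 → 13 → 40 → 20 → 10 → 5 → 16 → 8 → 4 → 2 → 1
Total steps = 45

45 steps


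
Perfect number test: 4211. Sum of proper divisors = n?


Proper divisors of 4211: 1
Sum = 1 = 1

No, 4211 is not perfect (1 ≠ 4211)


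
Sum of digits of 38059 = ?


3 + 8 + 0 + 5 + 9 = 25


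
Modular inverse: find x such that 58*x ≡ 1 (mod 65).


Use the extended Euclidean algorithm on (65, 58); each row r = 65*s + 58*t:
r=65, s=1, t=0
r=58, s=0, t=1
q=1: r=7, s=1, t=-1   [65*(1) + 58*(-1) = 7]
q=8: r=2, s=-8, t=9   [65*(-8) + 58*(9) = 2]
q=3: r=1, s=25, t=-28   [65*(25) + 58*(-28) = 1]
q=2: r=0, s=-58, t=65   [65*(-58) + 58*(65) = 0]
GCD = 1 with t = -28, so 58*(-28) ≡ 1 (mod 65)
Inverse = -28 mod 65 = 37
Check: 58 * 37 = 2146 ≡ 1 (mod 65)

58^(-1) ≡ 37 (mod 65)


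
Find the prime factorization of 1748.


1748 / 2 = 874
874 / 2 = 437
437 / 19 = 23
23 / 23 = 1
1748 = 2^2 × 19 × 23


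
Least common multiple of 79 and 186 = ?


GCD(79, 186) = 1
LCM = 79*186/1 = 14694/1 = 14694

LCM = 14694


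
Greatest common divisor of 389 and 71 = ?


389 = 5 * 71 + 34
71 = 2 * 34 + 3
34 = 11 * 3 + 1
3 = 3 * 1 + 0
GCD = 1


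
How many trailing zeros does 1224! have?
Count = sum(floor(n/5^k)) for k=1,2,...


floor(1224/5) = 244
floor(1224/25) = 48
floor(1224/125) = 9
floor(1224/625) = 1
Total = 302

302 trailing zeros


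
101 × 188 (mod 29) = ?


101 × 188 = 18988
18988 mod 29 = 22


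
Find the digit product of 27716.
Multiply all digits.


2 × 7 × 7 × 1 × 6 = 588


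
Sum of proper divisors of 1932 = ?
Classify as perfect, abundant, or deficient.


Proper divisors: 1, 2, 3, 4, 6, 7, 12, 14, 21, 23, 28, 42, 46, 69, 84, 92, 138, 161, 276, 322, 483, 644, 966
Sum = 1 + 2 + 3 + 4 + 6 + 7 + 12 + 14 + 21 + 23 + 28 + 42 + 46 + 69 + 84 + 92 + 138 + 161 + 276 + 322 + 483 + 644 + 966 = 3444
3444 > 1932 → abundant

s(1932) = 3444 (abundant)


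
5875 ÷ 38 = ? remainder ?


5875 = 38 * 154 + 23
Check: 5852 + 23 = 5875

q = 154, r = 23


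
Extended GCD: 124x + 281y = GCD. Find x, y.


Tabular extended Euclidean (each row: r = 124*s + 281*t):
r=124, s=1, t=0
r=281, s=0, t=1
q=0: r=124, s=1, t=0   [124*(1) + 281*(0) = 124]
q=2: r=33, s=-2, t=1   [124*(-2) + 281*(1) = 33]
q=3: r=25, s=7, t=-3   [124*(7) + 281*(-3) = 25]
q=1: r=8, s=-9, t=4   [124*(-9) + 281*(4) = 8]
q=3: r=1, s=34, t=-15   [124*(34) + 281*(-15) = 1]
q=8: r=0, s=-281, t=124   [124*(-281) + 281*(124) = 0]
GCD = 1; from the row with r=1: x=34, y=-15
Check: 124*(34) + 281*(-15) = 4216 - 4215 = 1

GCD = 1, x = 34, y = -15


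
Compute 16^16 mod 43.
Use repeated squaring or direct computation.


16^1 mod 43 = 16
16^2 mod 43 = 41
16^3 mod 43 = 11
16^4 mod 43 = 4
16^5 mod 43 = 21
16^6 mod 43 = 35
16^7 mod 43 = 1
16^8 mod 43 = 16
16^9 mod 43 = 41
16^10 mod 43 = 11
16^11 mod 43 = 4
16^12 mod 43 = 21
16^13 mod 43 = 35
16^14 mod 43 = 1
16^15 mod 43 = 16
16^16 mod 43 = 41


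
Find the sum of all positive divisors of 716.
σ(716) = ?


Divisors of 716: 1, 2, 4, 179, 358, 716
Sum = 1 + 2 + 4 + 179 + 358 + 716 = 1260

σ(716) = 1260


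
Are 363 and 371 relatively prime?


Euclidean algorithm:
371 = 1 * 363 + 8
363 = 45 * 8 + 3
8 = 2 * 3 + 2
3 = 1 * 2 + 1
2 = 2 * 1 + 0
GCD(363, 371) = 1

Yes, coprime (GCD = 1)


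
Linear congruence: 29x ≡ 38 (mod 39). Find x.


GCD(29, 39) = 1, unique solution
a^(-1) mod 39 = 35
x = 35 * 38 mod 39 = 4

x ≡ 4 (mod 39)


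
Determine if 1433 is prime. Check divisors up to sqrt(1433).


Check divisors up to sqrt(1433) = 37.8550
No divisors found.
1433 is prime.

Yes, 1433 is prime


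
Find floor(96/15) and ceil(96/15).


96/15 = 6.4000
floor = 6
ceil = 7

floor = 6, ceil = 7


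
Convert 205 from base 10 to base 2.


205 (base 10) = 205 (decimal)
205 (decimal) = 11001101 (base 2)


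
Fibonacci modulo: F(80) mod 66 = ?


F(k) mod 66 for k=1..80:
1, 1, 2, 3, 5, 8, 13, 21, 34, 55, 23, 12, 35, 47, 16, 63, 13, 10, 23, 33, 56, 23, 13, 36, 49, 19, 2, 21, 23, 44, 1, 45, 46, 25, 5, 30, 35, 65, 34, 33, 1, 34, 35, 3, 38, 41, 13, 54, 1, 55, 56, 45, 35, 14, 49, 63, 46, 43, 23, 0, 23, 23, 46, 3, 49, 52, 35, 21, 56, 11, 1, 12, 13, 25, 38, 63, 35, 32, 1, 33
F(80) mod 66 = 33


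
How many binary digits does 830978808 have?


830978808 in base 2 = 110001100001111011101011111000
Number of digits = 30

30 digits (base 2)


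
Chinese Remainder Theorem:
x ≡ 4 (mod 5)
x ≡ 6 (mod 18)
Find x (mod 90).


M = 5*18 = 90
M1 = M/5 = 18, M2 = M/18 = 5
M1^(-1) mod 5 = 2, M2^(-1) mod 18 = 11
x = 4*18*2 + 6*5*11 = 474
474 mod 90 = 24
Check: 24 mod 5 = 4 ✓, 24 mod 18 = 6 ✓

x ≡ 24 (mod 90)


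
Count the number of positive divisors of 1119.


1119 = 3^1 × 373^1
d(1119) = (1+1) × (1+1) = 4

4 divisors


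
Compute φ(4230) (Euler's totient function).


4230 = 2 × 3^2 × 5 × 47
Prime factors: 2, 3, 5, 47
φ(4230) = 4230 × (1-1/2) × (1-1/3) × (1-1/5) × (1-1/47)
= 4230 × 1/2 × 2/3 × 4/5 × 46/47 = 1104

φ(4230) = 1104


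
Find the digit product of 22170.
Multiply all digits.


2 × 2 × 1 × 7 × 0 = 0


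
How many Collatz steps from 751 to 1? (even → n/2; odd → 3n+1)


751 → 2254 → 1127 → 3382 → 1691 → 5074 → 2537 → 7612 → 3806 → 1903 → 5710 → 2855 → 8566 → 4283 → 12850 → 6425 → 19276 → 9638 → 4819 → 14458 → 7229 → 21688 → 10844 → 5422 → 2711 → 8134 → 4067 → 12202 → 6101 → 18304 → 9152 → 4576 → 2288 → 1144 → 572 → 286 → 143 → 430 → 215 → 646 → 323 → 970 → 485 → 1456 → 728 → 364 → 182 → 91 → 274 → 137 → 412 → 206 → 103 → 310 → 155 → 466 → 233 → 700 → 350 → 175 → 526 → 263 → 790 → 395 → 1186 → 593 → 1780 → 890 → 445 → 1336 → 668 → 334 → 167 → 502 → 251 → 754 → 377 → 1132 → 566 → 283 → 850 → 425 → 1276 → 638 → 319 → 958 → 479 → 1438 → 719 → 2158 → 1079 → 3238 → 1619 → 4858 → 2429 → 7288 → 3644 → 1822 → 911 → 2734 → 1367 → 4102 → 2051 → 6154 → 3077 → 9232 → 4616 → 2308 → 1154 → 577 → 1732 → 866 → 433 → 1300 → 650 → 325 → 976 → 488 → 244 → 122 → 61 → 184 → 92 → 46 → 23 → 70 → 35 → 106 → 53 → 160 → 80 → 40 → 20 → 10 → 5 → 16 → 8 → 4 → 2 → 1
Total steps = 139

139 steps


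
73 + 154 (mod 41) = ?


73 + 154 = 227
227 mod 41 = 22


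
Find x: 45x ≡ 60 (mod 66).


GCD(45, 66) = 3 divides 60
Divide: 15x ≡ 20 (mod 22)
x ≡ 16 (mod 22)


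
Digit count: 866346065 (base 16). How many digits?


866346065 in base 16 = 33A36451
Number of digits = 8

8 digits (base 16)


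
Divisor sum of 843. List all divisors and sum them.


Divisors of 843: 1, 3, 281, 843
Sum = 1 + 3 + 281 + 843 = 1128

σ(843) = 1128


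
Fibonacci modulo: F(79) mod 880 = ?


F(k) mod 880 for k=1..79:
1, 1, 2, 3, 5, 8, 13, 21, 34, 55, 89, 144, 233, 377, 610, 107, 717, 824, 661, 605, 386, 111, 497, 608, 225, 833, 178, 131, 309, 440, 749, 309, 178, 487, 665, 272, 57, 329, 386, 715, 221, 56, 277, 333, 610, 63, 673, 736, 529, 385, 34, 419, 453, 872, 445, 437, 2, 439, 441, 0, 441, 441, 2, 443, 445, 8, 453, 461, 34, 495, 529, 144, 673, 817, 610, 547, 277, 824, 221
F(79) mod 880 = 221


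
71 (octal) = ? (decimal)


71 (base 8) = 57 (decimal)
57 (decimal) = 57 (base 10)


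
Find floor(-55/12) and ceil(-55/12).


-55/12 = -4.5833
floor = -5
ceil = -4

floor = -5, ceil = -4


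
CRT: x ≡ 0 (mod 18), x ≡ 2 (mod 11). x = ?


M = 18*11 = 198
M1 = M/18 = 11, M2 = M/11 = 18
M1^(-1) mod 18 = 5, M2^(-1) mod 11 = 8
x = 0*11*5 + 2*18*8 = 288
288 mod 198 = 90
Check: 90 mod 18 = 0 ✓, 90 mod 11 = 2 ✓

x ≡ 90 (mod 198)


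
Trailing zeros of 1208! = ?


floor(1208/5) = 241
floor(1208/25) = 48
floor(1208/125) = 9
floor(1208/625) = 1
Total = 299

299 trailing zeros


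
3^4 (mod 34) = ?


3^1 mod 34 = 3
3^2 mod 34 = 9
3^3 mod 34 = 27
3^4 mod 34 = 13


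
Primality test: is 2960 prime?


2960 / 2 = 1480 (exact division)
2960 is NOT prime.

No, 2960 is not prime


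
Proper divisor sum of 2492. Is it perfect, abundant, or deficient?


Proper divisors: 1, 2, 4, 7, 14, 28, 89, 178, 356, 623, 1246
Sum = 1 + 2 + 4 + 7 + 14 + 28 + 89 + 178 + 356 + 623 + 1246 = 2548
2548 > 2492 → abundant

s(2492) = 2548 (abundant)


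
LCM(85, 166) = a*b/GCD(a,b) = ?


GCD(85, 166) = 1
LCM = 85*166/1 = 14110/1 = 14110

LCM = 14110


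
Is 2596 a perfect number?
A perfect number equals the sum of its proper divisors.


Proper divisors of 2596: 1, 2, 4, 11, 22, 44, 59, 118, 236, 649, 1298
Sum = 1 + 2 + 4 + 11 + 22 + 44 + 59 + 118 + 236 + 649 + 1298 = 2444

No, 2596 is not perfect (2444 ≠ 2596)


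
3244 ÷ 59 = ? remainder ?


3244 = 59 * 54 + 58
Check: 3186 + 58 = 3244

q = 54, r = 58


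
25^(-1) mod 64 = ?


Use the extended Euclidean algorithm on (64, 25); each row r = 64*s + 25*t:
r=64, s=1, t=0
r=25, s=0, t=1
q=2: r=14, s=1, t=-2   [64*(1) + 25*(-2) = 14]
q=1: r=11, s=-1, t=3   [64*(-1) + 25*(3) = 11]
q=1: r=3, s=2, t=-5   [64*(2) + 25*(-5) = 3]
q=3: r=2, s=-7, t=18   [64*(-7) + 25*(18) = 2]
q=1: r=1, s=9, t=-23   [64*(9) + 25*(-23) = 1]
q=2: r=0, s=-25, t=64   [64*(-25) + 25*(64) = 0]
GCD = 1 with t = -23, so 25*(-23) ≡ 1 (mod 64)
Inverse = -23 mod 64 = 41
Check: 25 * 41 = 1025 ≡ 1 (mod 64)

25^(-1) ≡ 41 (mod 64)


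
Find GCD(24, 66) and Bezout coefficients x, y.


Tabular extended Euclidean (each row: r = 24*s + 66*t):
r=24, s=1, t=0
r=66, s=0, t=1
q=0: r=24, s=1, t=0   [24*(1) + 66*(0) = 24]
q=2: r=18, s=-2, t=1   [24*(-2) + 66*(1) = 18]
q=1: r=6, s=3, t=-1   [24*(3) + 66*(-1) = 6]
q=3: r=0, s=-11, t=4   [24*(-11) + 66*(4) = 0]
GCD = 6; from the row with r=6: x=3, y=-1
Check: 24*(3) + 66*(-1) = 72 - 66 = 6

GCD = 6, x = 3, y = -1


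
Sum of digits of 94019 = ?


9 + 4 + 0 + 1 + 9 = 23


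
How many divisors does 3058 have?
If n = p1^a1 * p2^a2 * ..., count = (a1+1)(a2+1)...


3058 = 2^1 × 11^1 × 139^1
d(3058) = (1+1) × (1+1) × (1+1) = 8

8 divisors


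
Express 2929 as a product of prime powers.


2929 / 29 = 101
101 / 101 = 1
2929 = 29 × 101


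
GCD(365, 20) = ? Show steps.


365 = 18 * 20 + 5
20 = 4 * 5 + 0
GCD = 5


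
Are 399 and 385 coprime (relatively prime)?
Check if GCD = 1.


Euclidean algorithm:
399 = 1 * 385 + 14
385 = 27 * 14 + 7
14 = 2 * 7 + 0
GCD(399, 385) = 7

No, not coprime (GCD = 7)


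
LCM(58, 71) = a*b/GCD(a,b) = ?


GCD(58, 71) = 1
LCM = 58*71/1 = 4118/1 = 4118

LCM = 4118


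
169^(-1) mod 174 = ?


Use the extended Euclidean algorithm on (174, 169); each row r = 174*s + 169*t:
r=174, s=1, t=0
r=169, s=0, t=1
q=1: r=5, s=1, t=-1   [174*(1) + 169*(-1) = 5]
q=33: r=4, s=-33, t=34   [174*(-33) + 169*(34) = 4]
q=1: r=1, s=34, t=-35   [174*(34) + 169*(-35) = 1]
q=4: r=0, s=-169, t=174   [174*(-169) + 169*(174) = 0]
GCD = 1 with t = -35, so 169*(-35) ≡ 1 (mod 174)
Inverse = -35 mod 174 = 139
Check: 169 * 139 = 23491 ≡ 1 (mod 174)

169^(-1) ≡ 139 (mod 174)


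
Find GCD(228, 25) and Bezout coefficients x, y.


Tabular extended Euclidean (each row: r = 228*s + 25*t):
r=228, s=1, t=0
r=25, s=0, t=1
q=9: r=3, s=1, t=-9   [228*(1) + 25*(-9) = 3]
q=8: r=1, s=-8, t=73   [228*(-8) + 25*(73) = 1]
q=3: r=0, s=25, t=-228   [228*(25) + 25*(-228) = 0]
GCD = 1; from the row with r=1: x=-8, y=73
Check: 228*(-8) + 25*(73) = -1824 + 1825 = 1

GCD = 1, x = -8, y = 73


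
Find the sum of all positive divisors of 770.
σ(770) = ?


Divisors of 770: 1, 2, 5, 7, 10, 11, 14, 22, 35, 55, 70, 77, 110, 154, 385, 770
Sum = 1 + 2 + 5 + 7 + 10 + 11 + 14 + 22 + 35 + 55 + 70 + 77 + 110 + 154 + 385 + 770 = 1728

σ(770) = 1728


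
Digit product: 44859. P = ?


4 × 4 × 8 × 5 × 9 = 5760


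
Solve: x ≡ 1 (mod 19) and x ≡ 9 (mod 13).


M = 19*13 = 247
M1 = M/19 = 13, M2 = M/13 = 19
M1^(-1) mod 19 = 3, M2^(-1) mod 13 = 11
x = 1*13*3 + 9*19*11 = 1920
1920 mod 247 = 191
Check: 191 mod 19 = 1 ✓, 191 mod 13 = 9 ✓

x ≡ 191 (mod 247)


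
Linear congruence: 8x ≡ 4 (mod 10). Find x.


GCD(8, 10) = 2 divides 4
Divide: 4x ≡ 2 (mod 5)
x ≡ 3 (mod 5)


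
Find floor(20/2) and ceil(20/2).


20/2 = 10.0000
floor = 10
ceil = 10

floor = 10, ceil = 10


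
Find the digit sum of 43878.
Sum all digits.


4 + 3 + 8 + 7 + 8 = 30


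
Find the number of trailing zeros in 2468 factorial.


floor(2468/5) = 493
floor(2468/25) = 98
floor(2468/125) = 19
floor(2468/625) = 3
Total = 613

613 trailing zeros


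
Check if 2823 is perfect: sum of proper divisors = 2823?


Proper divisors of 2823: 1, 3, 941
Sum = 1 + 3 + 941 = 945

No, 2823 is not perfect (945 ≠ 2823)


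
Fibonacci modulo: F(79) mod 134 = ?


F(k) mod 134 for k=1..79:
1, 1, 2, 3, 5, 8, 13, 21, 34, 55, 89, 10, 99, 109, 74, 49, 123, 38, 27, 65, 92, 23, 115, 4, 119, 123, 108, 97, 71, 34, 105, 5, 110, 115, 91, 72, 29, 101, 130, 97, 93, 56, 15, 71, 86, 23, 109, 132, 107, 105, 78, 49, 127, 42, 35, 77, 112, 55, 33, 88, 121, 75, 62, 3, 65, 68, 133, 67, 66, 133, 65, 64, 129, 59, 54, 113, 33, 12, 45
F(79) mod 134 = 45


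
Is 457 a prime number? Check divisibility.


Check divisors up to sqrt(457) = 21.3776
No divisors found.
457 is prime.

Yes, 457 is prime


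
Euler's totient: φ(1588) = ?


1588 = 2^2 × 397
Prime factors: 2, 397
φ(1588) = 1588 × (1-1/2) × (1-1/397)
= 1588 × 1/2 × 396/397 = 792

φ(1588) = 792


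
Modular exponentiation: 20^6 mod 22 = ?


20^1 mod 22 = 20
20^2 mod 22 = 4
20^3 mod 22 = 14
20^4 mod 22 = 16
20^5 mod 22 = 12
20^6 mod 22 = 20


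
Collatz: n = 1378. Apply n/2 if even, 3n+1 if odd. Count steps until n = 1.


1378 → 689 → 2068 → 1034 → 517 → 1552 → 776 → 388 → 194 → 97 → 292 → 146 → 73 → 220 → 110 → 55 → 166 → 83 → 250 → 125 → 376 → 188 → 94 → 47 → 142 → 71 → 214 → 107 → 322 → 161 → 484 → 242 → 121 → 364 → 182 → 91 → 274 → 137 → 412 → 206 → 103 → 310 → 155 → 466 → 233 → 700 → 350 → 175 → 526 → 263 → 790 → 395 → 1186 → 593 → 1780 → 890 → 445 → 1336 → 668 → 334 → 167 → 502 → 251 → 754 → 377 → 1132 → 566 → 283 → 850 → 425 → 1276 → 638 → 319 → 958 → 479 → 1438 → 719 → 2158 → 1079 → 3238 → 1619 → 4858 → 2429 → 7288 → 3644 → 1822 → 911 → 2734 → 1367 → 4102 → 2051 → 6154 → 3077 → 9232 → 4616 → 2308 → 1154 → 577 → 1732 → 866 → 433 → 1300 → 650 → 325 → 976 → 488 → 244 → 122 → 61 → 184 → 92 → 46 → 23 → 70 → 35 → 106 → 53 → 160 → 80 → 40 → 20 → 10 → 5 → 16 → 8 → 4 → 2 → 1
Total steps = 127

127 steps


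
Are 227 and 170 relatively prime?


Euclidean algorithm:
227 = 1 * 170 + 57
170 = 2 * 57 + 56
57 = 1 * 56 + 1
56 = 56 * 1 + 0
GCD(227, 170) = 1

Yes, coprime (GCD = 1)


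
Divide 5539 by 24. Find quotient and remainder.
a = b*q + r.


5539 = 24 * 230 + 19
Check: 5520 + 19 = 5539

q = 230, r = 19


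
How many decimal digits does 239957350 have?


239957350 has 9 digits in base 10
floor(log10(239957350)) + 1 = floor(8.3801) + 1 = 9

9 digits (base 10)


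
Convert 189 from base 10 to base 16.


189 (base 10) = 189 (decimal)
189 (decimal) = BD (base 16)


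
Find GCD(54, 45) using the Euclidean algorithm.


54 = 1 * 45 + 9
45 = 5 * 9 + 0
GCD = 9


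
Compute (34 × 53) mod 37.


34 × 53 = 1802
1802 mod 37 = 26


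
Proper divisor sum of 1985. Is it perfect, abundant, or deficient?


Proper divisors: 1, 5, 397
Sum = 1 + 5 + 397 = 403
403 < 1985 → deficient

s(1985) = 403 (deficient)


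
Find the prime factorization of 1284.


1284 / 2 = 642
642 / 2 = 321
321 / 3 = 107
107 / 107 = 1
1284 = 2^2 × 3 × 107


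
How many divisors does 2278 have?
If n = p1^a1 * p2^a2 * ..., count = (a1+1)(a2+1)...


2278 = 2^1 × 17^1 × 67^1
d(2278) = (1+1) × (1+1) × (1+1) = 8

8 divisors


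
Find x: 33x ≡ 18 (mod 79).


GCD(33, 79) = 1, unique solution
a^(-1) mod 79 = 12
x = 12 * 18 mod 79 = 58

x ≡ 58 (mod 79)


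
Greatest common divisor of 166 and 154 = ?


166 = 1 * 154 + 12
154 = 12 * 12 + 10
12 = 1 * 10 + 2
10 = 5 * 2 + 0
GCD = 2


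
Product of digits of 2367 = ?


2 × 3 × 6 × 7 = 252


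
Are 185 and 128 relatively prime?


Euclidean algorithm:
185 = 1 * 128 + 57
128 = 2 * 57 + 14
57 = 4 * 14 + 1
14 = 14 * 1 + 0
GCD(185, 128) = 1

Yes, coprime (GCD = 1)


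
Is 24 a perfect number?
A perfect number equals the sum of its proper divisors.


Proper divisors of 24: 1, 2, 3, 4, 6, 8, 12
Sum = 1 + 2 + 3 + 4 + 6 + 8 + 12 = 36

No, 24 is not perfect (36 ≠ 24)


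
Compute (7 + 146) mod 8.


7 + 146 = 153
153 mod 8 = 1


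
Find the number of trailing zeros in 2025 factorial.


floor(2025/5) = 405
floor(2025/25) = 81
floor(2025/125) = 16
floor(2025/625) = 3
Total = 505

505 trailing zeros


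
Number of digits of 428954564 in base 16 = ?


428954564 in base 16 = 199153C4
Number of digits = 8

8 digits (base 16)


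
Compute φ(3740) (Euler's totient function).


3740 = 2^2 × 5 × 11 × 17
Prime factors: 2, 5, 11, 17
φ(3740) = 3740 × (1-1/2) × (1-1/5) × (1-1/11) × (1-1/17)
= 3740 × 1/2 × 4/5 × 10/11 × 16/17 = 1280

φ(3740) = 1280


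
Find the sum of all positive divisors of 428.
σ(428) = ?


Divisors of 428: 1, 2, 4, 107, 214, 428
Sum = 1 + 2 + 4 + 107 + 214 + 428 = 756

σ(428) = 756


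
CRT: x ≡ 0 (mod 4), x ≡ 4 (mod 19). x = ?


M = 4*19 = 76
M1 = M/4 = 19, M2 = M/19 = 4
M1^(-1) mod 4 = 3, M2^(-1) mod 19 = 5
x = 0*19*3 + 4*4*5 = 80
80 mod 76 = 4
Check: 4 mod 4 = 0 ✓, 4 mod 19 = 4 ✓

x ≡ 4 (mod 76)


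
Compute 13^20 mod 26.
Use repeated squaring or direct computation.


13^1 mod 26 = 13
13^2 mod 26 = 13
13^3 mod 26 = 13
13^4 mod 26 = 13
13^5 mod 26 = 13
13^6 mod 26 = 13
13^7 mod 26 = 13
13^8 mod 26 = 13
13^9 mod 26 = 13
13^10 mod 26 = 13
13^11 mod 26 = 13
13^12 mod 26 = 13
13^13 mod 26 = 13
13^14 mod 26 = 13
13^15 mod 26 = 13
13^16 mod 26 = 13
13^17 mod 26 = 13
13^18 mod 26 = 13
13^19 mod 26 = 13
13^20 mod 26 = 13


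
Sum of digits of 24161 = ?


2 + 4 + 1 + 6 + 1 = 14


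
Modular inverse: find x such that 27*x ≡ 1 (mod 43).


Use the extended Euclidean algorithm on (43, 27); each row r = 43*s + 27*t:
r=43, s=1, t=0
r=27, s=0, t=1
q=1: r=16, s=1, t=-1   [43*(1) + 27*(-1) = 16]
q=1: r=11, s=-1, t=2   [43*(-1) + 27*(2) = 11]
q=1: r=5, s=2, t=-3   [43*(2) + 27*(-3) = 5]
q=2: r=1, s=-5, t=8   [43*(-5) + 27*(8) = 1]
q=5: r=0, s=27, t=-43   [43*(27) + 27*(-43) = 0]
GCD = 1 with t = 8, so 27*(8) ≡ 1 (mod 43)
Inverse = 8 mod 43 = 8
Check: 27 * 8 = 216 ≡ 1 (mod 43)

27^(-1) ≡ 8 (mod 43)


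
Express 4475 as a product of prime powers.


4475 / 5 = 895
895 / 5 = 179
179 / 179 = 1
4475 = 5^2 × 179


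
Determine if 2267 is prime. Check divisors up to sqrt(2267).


Check divisors up to sqrt(2267) = 47.6130
No divisors found.
2267 is prime.

Yes, 2267 is prime


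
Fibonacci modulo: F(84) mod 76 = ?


F(k) mod 76 for k=1..84:
1, 1, 2, 3, 5, 8, 13, 21, 34, 55, 13, 68, 5, 73, 2, 75, 1, 0, 1, 1, 2, 3, 5, 8, 13, 21, 34, 55, 13, 68, 5, 73, 2, 75, 1, 0, 1, 1, 2, 3, 5, 8, 13, 21, 34, 55, 13, 68, 5, 73, 2, 75, 1, 0, 1, 1, 2, 3, 5, 8, 13, 21, 34, 55, 13, 68, 5, 73, 2, 75, 1, 0, 1, 1, 2, 3, 5, 8, 13, 21, 34, 55, 13, 68
F(84) mod 76 = 68


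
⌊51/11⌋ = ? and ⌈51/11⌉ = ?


51/11 = 4.6364
floor = 4
ceil = 5

floor = 4, ceil = 5


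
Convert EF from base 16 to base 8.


EF (base 16) = 239 (decimal)
239 (decimal) = 357 (base 8)


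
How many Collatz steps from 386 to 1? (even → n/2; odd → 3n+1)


386 → 193 → 580 → 290 → 145 → 436 → 218 → 109 → 328 → 164 → 82 → 41 → 124 → 62 → 31 → 94 → 47 → 142 → 71 → 214 → 107 → 322 → 161 → 484 → 242 → 121 → 364 → 182 → 91 → 274 → 137 → 412 → 206 → 103 → 310 → 155 → 466 → 233 → 700 → 350 → 175 → 526 → 263 → 790 → 395 → 1186 → 593 → 1780 → 890 → 445 → 1336 → 668 → 334 → 167 → 502 → 251 → 754 → 377 → 1132 → 566 → 283 → 850 → 425 → 1276 → 638 → 319 → 958 → 479 → 1438 → 719 → 2158 → 1079 → 3238 → 1619 → 4858 → 2429 → 7288 → 3644 → 1822 → 911 → 2734 → 1367 → 4102 → 2051 → 6154 → 3077 → 9232 → 4616 → 2308 → 1154 → 577 → 1732 → 866 → 433 → 1300 → 650 → 325 → 976 → 488 → 244 → 122 → 61 → 184 → 92 → 46 → 23 → 70 → 35 → 106 → 53 → 160 → 80 → 40 → 20 → 10 → 5 → 16 → 8 → 4 → 2 → 1
Total steps = 120

120 steps


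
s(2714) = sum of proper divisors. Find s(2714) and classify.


Proper divisors: 1, 2, 23, 46, 59, 118, 1357
Sum = 1 + 2 + 23 + 46 + 59 + 118 + 1357 = 1606
1606 < 2714 → deficient

s(2714) = 1606 (deficient)


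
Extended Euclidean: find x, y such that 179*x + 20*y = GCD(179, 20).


Tabular extended Euclidean (each row: r = 179*s + 20*t):
r=179, s=1, t=0
r=20, s=0, t=1
q=8: r=19, s=1, t=-8   [179*(1) + 20*(-8) = 19]
q=1: r=1, s=-1, t=9   [179*(-1) + 20*(9) = 1]
q=19: r=0, s=20, t=-179   [179*(20) + 20*(-179) = 0]
GCD = 1; from the row with r=1: x=-1, y=9
Check: 179*(-1) + 20*(9) = -179 + 180 = 1

GCD = 1, x = -1, y = 9


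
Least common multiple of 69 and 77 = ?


GCD(69, 77) = 1
LCM = 69*77/1 = 5313/1 = 5313

LCM = 5313


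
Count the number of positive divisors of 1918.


1918 = 2^1 × 7^1 × 137^1
d(1918) = (1+1) × (1+1) × (1+1) = 8

8 divisors


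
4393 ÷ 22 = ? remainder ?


4393 = 22 * 199 + 15
Check: 4378 + 15 = 4393

q = 199, r = 15


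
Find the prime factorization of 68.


68 / 2 = 34
34 / 2 = 17
17 / 17 = 1
68 = 2^2 × 17


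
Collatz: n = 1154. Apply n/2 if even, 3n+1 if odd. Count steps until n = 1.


1154 → 577 → 1732 → 866 → 433 → 1300 → 650 → 325 → 976 → 488 → 244 → 122 → 61 → 184 → 92 → 46 → 23 → 70 → 35 → 106 → 53 → 160 → 80 → 40 → 20 → 10 → 5 → 16 → 8 → 4 → 2 → 1
Total steps = 31

31 steps


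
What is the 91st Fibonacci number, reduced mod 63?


F(k) mod 63 for k=1..91:
1, 1, 2, 3, 5, 8, 13, 21, 34, 55, 26, 18, 44, 62, 43, 42, 22, 1, 23, 24, 47, 8, 55, 0, 55, 55, 47, 39, 23, 62, 22, 21, 43, 1, 44, 45, 26, 8, 34, 42, 13, 55, 5, 60, 2, 62, 1, 0, 1, 1, 2, 3, 5, 8, 13, 21, 34, 55, 26, 18, 44, 62, 43, 42, 22, 1, 23, 24, 47, 8, 55, 0, 55, 55, 47, 39, 23, 62, 22, 21, 43, 1, 44, 45, 26, 8, 34, 42, 13, 55, 5
F(91) mod 63 = 5


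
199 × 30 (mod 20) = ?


199 × 30 = 5970
5970 mod 20 = 10


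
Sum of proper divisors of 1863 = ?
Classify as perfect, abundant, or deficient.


Proper divisors: 1, 3, 9, 23, 27, 69, 81, 207, 621
Sum = 1 + 3 + 9 + 23 + 27 + 69 + 81 + 207 + 621 = 1041
1041 < 1863 → deficient

s(1863) = 1041 (deficient)


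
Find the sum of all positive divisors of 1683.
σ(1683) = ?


Divisors of 1683: 1, 3, 9, 11, 17, 33, 51, 99, 153, 187, 561, 1683
Sum = 1 + 3 + 9 + 11 + 17 + 33 + 51 + 99 + 153 + 187 + 561 + 1683 = 2808

σ(1683) = 2808


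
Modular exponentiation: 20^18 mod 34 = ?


20^1 mod 34 = 20
20^2 mod 34 = 26
20^3 mod 34 = 10
20^4 mod 34 = 30
20^5 mod 34 = 22
20^6 mod 34 = 32
20^7 mod 34 = 28
20^8 mod 34 = 16
20^9 mod 34 = 14
20^10 mod 34 = 8
20^11 mod 34 = 24
20^12 mod 34 = 4
20^13 mod 34 = 12
20^14 mod 34 = 2
20^15 mod 34 = 6
20^16 mod 34 = 18
20^17 mod 34 = 20
20^18 mod 34 = 26


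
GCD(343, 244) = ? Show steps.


343 = 1 * 244 + 99
244 = 2 * 99 + 46
99 = 2 * 46 + 7
46 = 6 * 7 + 4
7 = 1 * 4 + 3
4 = 1 * 3 + 1
3 = 3 * 1 + 0
GCD = 1


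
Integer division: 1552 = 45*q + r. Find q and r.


1552 = 45 * 34 + 22
Check: 1530 + 22 = 1552

q = 34, r = 22


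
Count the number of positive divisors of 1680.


1680 = 2^4 × 3^1 × 5^1 × 7^1
d(1680) = (4+1) × (1+1) × (1+1) × (1+1) = 40

40 divisors


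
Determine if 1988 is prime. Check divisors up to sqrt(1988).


1988 / 2 = 994 (exact division)
1988 is NOT prime.

No, 1988 is not prime


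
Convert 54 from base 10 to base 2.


54 (base 10) = 54 (decimal)
54 (decimal) = 110110 (base 2)


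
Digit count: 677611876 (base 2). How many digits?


677611876 in base 2 = 101000011000111000100101100100
Number of digits = 30

30 digits (base 2)


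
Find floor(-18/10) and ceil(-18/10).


-18/10 = -1.8000
floor = -2
ceil = -1

floor = -2, ceil = -1


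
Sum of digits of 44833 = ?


4 + 4 + 8 + 3 + 3 = 22


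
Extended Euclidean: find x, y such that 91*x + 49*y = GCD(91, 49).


Tabular extended Euclidean (each row: r = 91*s + 49*t):
r=91, s=1, t=0
r=49, s=0, t=1
q=1: r=42, s=1, t=-1   [91*(1) + 49*(-1) = 42]
q=1: r=7, s=-1, t=2   [91*(-1) + 49*(2) = 7]
q=6: r=0, s=7, t=-13   [91*(7) + 49*(-13) = 0]
GCD = 7; from the row with r=7: x=-1, y=2
Check: 91*(-1) + 49*(2) = -91 + 98 = 7

GCD = 7, x = -1, y = 2


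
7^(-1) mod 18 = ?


Use the extended Euclidean algorithm on (18, 7); each row r = 18*s + 7*t:
r=18, s=1, t=0
r=7, s=0, t=1
q=2: r=4, s=1, t=-2   [18*(1) + 7*(-2) = 4]
q=1: r=3, s=-1, t=3   [18*(-1) + 7*(3) = 3]
q=1: r=1, s=2, t=-5   [18*(2) + 7*(-5) = 1]
q=3: r=0, s=-7, t=18   [18*(-7) + 7*(18) = 0]
GCD = 1 with t = -5, so 7*(-5) ≡ 1 (mod 18)
Inverse = -5 mod 18 = 13
Check: 7 * 13 = 91 ≡ 1 (mod 18)

7^(-1) ≡ 13 (mod 18)


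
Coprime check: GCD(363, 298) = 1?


Euclidean algorithm:
363 = 1 * 298 + 65
298 = 4 * 65 + 38
65 = 1 * 38 + 27
38 = 1 * 27 + 11
27 = 2 * 11 + 5
11 = 2 * 5 + 1
5 = 5 * 1 + 0
GCD(363, 298) = 1

Yes, coprime (GCD = 1)


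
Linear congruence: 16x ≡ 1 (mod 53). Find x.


GCD(16, 53) = 1, unique solution
a^(-1) mod 53 = 10
x = 10 * 1 mod 53 = 10

x ≡ 10 (mod 53)


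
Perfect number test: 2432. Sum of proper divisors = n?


Proper divisors of 2432: 1, 2, 4, 8, 16, 19, 32, 38, 64, 76, 128, 152, 304, 608, 1216
Sum = 1 + 2 + 4 + 8 + 16 + 19 + 32 + 38 + 64 + 76 + 128 + 152 + 304 + 608 + 1216 = 2668

No, 2432 is not perfect (2668 ≠ 2432)


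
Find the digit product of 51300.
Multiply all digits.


5 × 1 × 3 × 0 × 0 = 0


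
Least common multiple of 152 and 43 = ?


GCD(152, 43) = 1
LCM = 152*43/1 = 6536/1 = 6536

LCM = 6536


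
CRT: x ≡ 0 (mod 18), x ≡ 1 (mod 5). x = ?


M = 18*5 = 90
M1 = M/18 = 5, M2 = M/5 = 18
M1^(-1) mod 18 = 11, M2^(-1) mod 5 = 2
x = 0*5*11 + 1*18*2 = 36
36 mod 90 = 36
Check: 36 mod 18 = 0 ✓, 36 mod 5 = 1 ✓

x ≡ 36 (mod 90)


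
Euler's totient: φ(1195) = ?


1195 = 5 × 239
Prime factors: 5, 239
φ(1195) = 1195 × (1-1/5) × (1-1/239)
= 1195 × 4/5 × 238/239 = 952

φ(1195) = 952


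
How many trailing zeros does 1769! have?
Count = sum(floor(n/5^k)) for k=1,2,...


floor(1769/5) = 353
floor(1769/25) = 70
floor(1769/125) = 14
floor(1769/625) = 2
Total = 439

439 trailing zeros


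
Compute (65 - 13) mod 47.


65 - 13 = 52
52 mod 47 = 5


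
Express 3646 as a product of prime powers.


3646 / 2 = 1823
1823 / 1823 = 1
3646 = 2 × 1823


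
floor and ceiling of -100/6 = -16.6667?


-100/6 = -16.6667
floor = -17
ceil = -16

floor = -17, ceil = -16


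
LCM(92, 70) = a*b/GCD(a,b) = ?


GCD(92, 70) = 2
LCM = 92*70/2 = 6440/2 = 3220

LCM = 3220


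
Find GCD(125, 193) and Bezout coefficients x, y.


Tabular extended Euclidean (each row: r = 125*s + 193*t):
r=125, s=1, t=0
r=193, s=0, t=1
q=0: r=125, s=1, t=0   [125*(1) + 193*(0) = 125]
q=1: r=68, s=-1, t=1   [125*(-1) + 193*(1) = 68]
q=1: r=57, s=2, t=-1   [125*(2) + 193*(-1) = 57]
q=1: r=11, s=-3, t=2   [125*(-3) + 193*(2) = 11]
q=5: r=2, s=17, t=-11   [125*(17) + 193*(-11) = 2]
q=5: r=1, s=-88, t=57   [125*(-88) + 193*(57) = 1]
q=2: r=0, s=193, t=-125   [125*(193) + 193*(-125) = 0]
GCD = 1; from the row with r=1: x=-88, y=57
Check: 125*(-88) + 193*(57) = -11000 + 11001 = 1

GCD = 1, x = -88, y = 57


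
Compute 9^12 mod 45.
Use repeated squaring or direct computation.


9^1 mod 45 = 9
9^2 mod 45 = 36
9^3 mod 45 = 9
9^4 mod 45 = 36
9^5 mod 45 = 9
9^6 mod 45 = 36
9^7 mod 45 = 9
9^8 mod 45 = 36
9^9 mod 45 = 9
9^10 mod 45 = 36
9^11 mod 45 = 9
9^12 mod 45 = 36


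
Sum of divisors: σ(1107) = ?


Divisors of 1107: 1, 3, 9, 27, 41, 123, 369, 1107
Sum = 1 + 3 + 9 + 27 + 41 + 123 + 369 + 1107 = 1680

σ(1107) = 1680


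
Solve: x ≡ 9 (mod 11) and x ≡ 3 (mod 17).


M = 11*17 = 187
M1 = M/11 = 17, M2 = M/17 = 11
M1^(-1) mod 11 = 2, M2^(-1) mod 17 = 14
x = 9*17*2 + 3*11*14 = 768
768 mod 187 = 20
Check: 20 mod 11 = 9 ✓, 20 mod 17 = 3 ✓

x ≡ 20 (mod 187)


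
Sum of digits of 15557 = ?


1 + 5 + 5 + 5 + 7 = 23


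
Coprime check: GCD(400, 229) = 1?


Euclidean algorithm:
400 = 1 * 229 + 171
229 = 1 * 171 + 58
171 = 2 * 58 + 55
58 = 1 * 55 + 3
55 = 18 * 3 + 1
3 = 3 * 1 + 0
GCD(400, 229) = 1

Yes, coprime (GCD = 1)


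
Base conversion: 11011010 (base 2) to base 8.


11011010 (base 2) = 218 (decimal)
218 (decimal) = 332 (base 8)


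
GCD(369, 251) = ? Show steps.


369 = 1 * 251 + 118
251 = 2 * 118 + 15
118 = 7 * 15 + 13
15 = 1 * 13 + 2
13 = 6 * 2 + 1
2 = 2 * 1 + 0
GCD = 1


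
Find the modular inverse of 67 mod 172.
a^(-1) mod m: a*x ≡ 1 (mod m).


Use the extended Euclidean algorithm on (172, 67); each row r = 172*s + 67*t:
r=172, s=1, t=0
r=67, s=0, t=1
q=2: r=38, s=1, t=-2   [172*(1) + 67*(-2) = 38]
q=1: r=29, s=-1, t=3   [172*(-1) + 67*(3) = 29]
q=1: r=9, s=2, t=-5   [172*(2) + 67*(-5) = 9]
q=3: r=2, s=-7, t=18   [172*(-7) + 67*(18) = 2]
q=4: r=1, s=30, t=-77   [172*(30) + 67*(-77) = 1]
q=2: r=0, s=-67, t=172   [172*(-67) + 67*(172) = 0]
GCD = 1 with t = -77, so 67*(-77) ≡ 1 (mod 172)
Inverse = -77 mod 172 = 95
Check: 67 * 95 = 6365 ≡ 1 (mod 172)

67^(-1) ≡ 95 (mod 172)


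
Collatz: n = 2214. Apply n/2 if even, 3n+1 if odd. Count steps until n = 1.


2214 → 1107 → 3322 → 1661 → 4984 → 2492 → 1246 → 623 → 1870 → 935 → 2806 → 1403 → 4210 → 2105 → 6316 → 3158 → 1579 → 4738 → 2369 → 7108 → 3554 → 1777 → 5332 → 2666 → 1333 → 4000 → 2000 → 1000 → 500 → 250 → 125 → 376 → 188 → 94 → 47 → 142 → 71 → 214 → 107 → 322 → 161 → 484 → 242 → 121 → 364 → 182 → 91 → 274 → 137 → 412 → 206 → 103 → 310 → 155 → 466 → 233 → 700 → 350 → 175 → 526 → 263 → 790 → 395 → 1186 → 593 → 1780 → 890 → 445 → 1336 → 668 → 334 → 167 → 502 → 251 → 754 → 377 → 1132 → 566 → 283 → 850 → 425 → 1276 → 638 → 319 → 958 → 479 → 1438 → 719 → 2158 → 1079 → 3238 → 1619 → 4858 → 2429 → 7288 → 3644 → 1822 → 911 → 2734 → 1367 → 4102 → 2051 → 6154 → 3077 → 9232 → 4616 → 2308 → 1154 → 577 → 1732 → 866 → 433 → 1300 → 650 → 325 → 976 → 488 → 244 → 122 → 61 → 184 → 92 → 46 → 23 → 70 → 35 → 106 → 53 → 160 → 80 → 40 → 20 → 10 → 5 → 16 → 8 → 4 → 2 → 1
Total steps = 138

138 steps


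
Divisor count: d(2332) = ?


2332 = 2^2 × 11^1 × 53^1
d(2332) = (2+1) × (1+1) × (1+1) = 12

12 divisors


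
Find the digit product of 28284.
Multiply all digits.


2 × 8 × 2 × 8 × 4 = 1024


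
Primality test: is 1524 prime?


1524 / 2 = 762 (exact division)
1524 is NOT prime.

No, 1524 is not prime


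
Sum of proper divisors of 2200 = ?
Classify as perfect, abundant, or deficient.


Proper divisors: 1, 2, 4, 5, 8, 10, 11, 20, 22, 25, 40, 44, 50, 55, 88, 100, 110, 200, 220, 275, 440, 550, 1100
Sum = 1 + 2 + 4 + 5 + 8 + 10 + 11 + 20 + 22 + 25 + 40 + 44 + 50 + 55 + 88 + 100 + 110 + 200 + 220 + 275 + 440 + 550 + 1100 = 3380
3380 > 2200 → abundant

s(2200) = 3380 (abundant)


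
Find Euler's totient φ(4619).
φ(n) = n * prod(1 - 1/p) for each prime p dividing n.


4619 = 31 × 149
Prime factors: 31, 149
φ(4619) = 4619 × (1-1/31) × (1-1/149)
= 4619 × 30/31 × 148/149 = 4440

φ(4619) = 4440


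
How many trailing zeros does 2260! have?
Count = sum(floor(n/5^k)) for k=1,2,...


floor(2260/5) = 452
floor(2260/25) = 90
floor(2260/125) = 18
floor(2260/625) = 3
Total = 563

563 trailing zeros


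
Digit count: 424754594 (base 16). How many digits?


424754594 in base 16 = 19513DA2
Number of digits = 8

8 digits (base 16)


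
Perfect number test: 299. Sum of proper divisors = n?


Proper divisors of 299: 1, 13, 23
Sum = 1 + 13 + 23 = 37

No, 299 is not perfect (37 ≠ 299)


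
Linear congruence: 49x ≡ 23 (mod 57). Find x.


GCD(49, 57) = 1, unique solution
a^(-1) mod 57 = 7
x = 7 * 23 mod 57 = 47

x ≡ 47 (mod 57)


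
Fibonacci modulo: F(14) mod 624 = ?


F(k) mod 624 for k=1..14:
1, 1, 2, 3, 5, 8, 13, 21, 34, 55, 89, 144, 233, 377
F(14) mod 624 = 377


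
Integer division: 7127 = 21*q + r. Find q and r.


7127 = 21 * 339 + 8
Check: 7119 + 8 = 7127

q = 339, r = 8


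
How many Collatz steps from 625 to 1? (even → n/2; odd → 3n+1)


625 → 1876 → 938 → 469 → 1408 → 704 → 352 → 176 → 88 → 44 → 22 → 11 → 34 → 17 → 52 → 26 → 13 → 40 → 20 → 10 → 5 → 16 → 8 → 4 → 2 → 1
Total steps = 25

25 steps


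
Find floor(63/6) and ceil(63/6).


63/6 = 10.5000
floor = 10
ceil = 11

floor = 10, ceil = 11


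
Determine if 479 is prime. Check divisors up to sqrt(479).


Check divisors up to sqrt(479) = 21.8861
No divisors found.
479 is prime.

Yes, 479 is prime


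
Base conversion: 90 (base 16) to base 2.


90 (base 16) = 144 (decimal)
144 (decimal) = 10010000 (base 2)


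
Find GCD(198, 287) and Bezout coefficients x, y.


Tabular extended Euclidean (each row: r = 198*s + 287*t):
r=198, s=1, t=0
r=287, s=0, t=1
q=0: r=198, s=1, t=0   [198*(1) + 287*(0) = 198]
q=1: r=89, s=-1, t=1   [198*(-1) + 287*(1) = 89]
q=2: r=20, s=3, t=-2   [198*(3) + 287*(-2) = 20]
q=4: r=9, s=-13, t=9   [198*(-13) + 287*(9) = 9]
q=2: r=2, s=29, t=-20   [198*(29) + 287*(-20) = 2]
q=4: r=1, s=-129, t=89   [198*(-129) + 287*(89) = 1]
q=2: r=0, s=287, t=-198   [198*(287) + 287*(-198) = 0]
GCD = 1; from the row with r=1: x=-129, y=89
Check: 198*(-129) + 287*(89) = -25542 + 25543 = 1

GCD = 1, x = -129, y = 89


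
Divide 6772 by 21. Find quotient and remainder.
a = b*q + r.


6772 = 21 * 322 + 10
Check: 6762 + 10 = 6772

q = 322, r = 10


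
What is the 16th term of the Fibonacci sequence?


Sequence: 1, 1, 2, 3, 5, 8, 13, 21, 34, 55, 89, 144, 233, 377, 610, 987
F(16) = 987


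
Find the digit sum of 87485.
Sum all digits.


8 + 7 + 4 + 8 + 5 = 32


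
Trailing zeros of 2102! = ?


floor(2102/5) = 420
floor(2102/25) = 84
floor(2102/125) = 16
floor(2102/625) = 3
Total = 523

523 trailing zeros


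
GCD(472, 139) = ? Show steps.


472 = 3 * 139 + 55
139 = 2 * 55 + 29
55 = 1 * 29 + 26
29 = 1 * 26 + 3
26 = 8 * 3 + 2
3 = 1 * 2 + 1
2 = 2 * 1 + 0
GCD = 1


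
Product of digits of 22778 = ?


2 × 2 × 7 × 7 × 8 = 1568


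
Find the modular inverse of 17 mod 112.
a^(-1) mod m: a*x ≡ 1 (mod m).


Use the extended Euclidean algorithm on (112, 17); each row r = 112*s + 17*t:
r=112, s=1, t=0
r=17, s=0, t=1
q=6: r=10, s=1, t=-6   [112*(1) + 17*(-6) = 10]
q=1: r=7, s=-1, t=7   [112*(-1) + 17*(7) = 7]
q=1: r=3, s=2, t=-13   [112*(2) + 17*(-13) = 3]
q=2: r=1, s=-5, t=33   [112*(-5) + 17*(33) = 1]
q=3: r=0, s=17, t=-112   [112*(17) + 17*(-112) = 0]
GCD = 1 with t = 33, so 17*(33) ≡ 1 (mod 112)
Inverse = 33 mod 112 = 33
Check: 17 * 33 = 561 ≡ 1 (mod 112)

17^(-1) ≡ 33 (mod 112)


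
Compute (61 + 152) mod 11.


61 + 152 = 213
213 mod 11 = 4


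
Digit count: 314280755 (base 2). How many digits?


314280755 in base 2 = 10010101110111000101100110011
Number of digits = 29

29 digits (base 2)


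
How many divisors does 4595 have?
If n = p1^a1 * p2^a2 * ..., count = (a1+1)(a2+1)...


4595 = 5^1 × 919^1
d(4595) = (1+1) × (1+1) = 4

4 divisors


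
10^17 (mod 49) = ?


10^1 mod 49 = 10
10^2 mod 49 = 2
10^3 mod 49 = 20
10^4 mod 49 = 4
10^5 mod 49 = 40
10^6 mod 49 = 8
10^7 mod 49 = 31
10^8 mod 49 = 16
10^9 mod 49 = 13
10^10 mod 49 = 32
10^11 mod 49 = 26
10^12 mod 49 = 15
10^13 mod 49 = 3
10^14 mod 49 = 30
10^15 mod 49 = 6
10^16 mod 49 = 11
10^17 mod 49 = 12


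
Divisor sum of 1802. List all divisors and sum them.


Divisors of 1802: 1, 2, 17, 34, 53, 106, 901, 1802
Sum = 1 + 2 + 17 + 34 + 53 + 106 + 901 + 1802 = 2916

σ(1802) = 2916
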